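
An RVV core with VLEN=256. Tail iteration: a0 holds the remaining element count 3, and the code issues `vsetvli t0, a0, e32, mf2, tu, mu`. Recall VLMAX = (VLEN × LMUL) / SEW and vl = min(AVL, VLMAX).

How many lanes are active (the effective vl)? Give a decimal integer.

VLMAX = VLEN×LMUL/SEW = 256×1/2/32 = 4
AVL=3 ≤ VLMAX=4, so vl = 3

vl = 3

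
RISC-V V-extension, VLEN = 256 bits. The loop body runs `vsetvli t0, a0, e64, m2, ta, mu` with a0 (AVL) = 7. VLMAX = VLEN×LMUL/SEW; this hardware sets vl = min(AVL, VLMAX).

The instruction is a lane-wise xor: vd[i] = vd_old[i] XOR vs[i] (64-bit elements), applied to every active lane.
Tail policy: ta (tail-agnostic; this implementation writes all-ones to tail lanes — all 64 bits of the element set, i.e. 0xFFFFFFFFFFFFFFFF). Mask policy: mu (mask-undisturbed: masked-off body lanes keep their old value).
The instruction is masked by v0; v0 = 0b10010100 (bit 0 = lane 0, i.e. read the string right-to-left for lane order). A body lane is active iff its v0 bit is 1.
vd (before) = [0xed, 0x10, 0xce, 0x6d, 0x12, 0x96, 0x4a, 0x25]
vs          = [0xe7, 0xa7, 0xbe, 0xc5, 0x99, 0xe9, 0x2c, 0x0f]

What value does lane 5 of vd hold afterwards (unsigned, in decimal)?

VLMAX = VLEN×LMUL/SEW = 256×2/64 = 8
vl = min(AVL, VLMAX) = min(7, 8) = 7
  i=0: mask-off/keep → 237
  i=1: mask-off/keep → 16
  i=2: xor(0xce,0xbe) → 112
  i=3: mask-off/keep → 109
  i=4: xor(0x12,0x99) → 139
  i=5: mask-off/keep → 150
  i=6: mask-off/keep → 74
  i=7: tail/ones → 18446744073709551615

vd[5] = 150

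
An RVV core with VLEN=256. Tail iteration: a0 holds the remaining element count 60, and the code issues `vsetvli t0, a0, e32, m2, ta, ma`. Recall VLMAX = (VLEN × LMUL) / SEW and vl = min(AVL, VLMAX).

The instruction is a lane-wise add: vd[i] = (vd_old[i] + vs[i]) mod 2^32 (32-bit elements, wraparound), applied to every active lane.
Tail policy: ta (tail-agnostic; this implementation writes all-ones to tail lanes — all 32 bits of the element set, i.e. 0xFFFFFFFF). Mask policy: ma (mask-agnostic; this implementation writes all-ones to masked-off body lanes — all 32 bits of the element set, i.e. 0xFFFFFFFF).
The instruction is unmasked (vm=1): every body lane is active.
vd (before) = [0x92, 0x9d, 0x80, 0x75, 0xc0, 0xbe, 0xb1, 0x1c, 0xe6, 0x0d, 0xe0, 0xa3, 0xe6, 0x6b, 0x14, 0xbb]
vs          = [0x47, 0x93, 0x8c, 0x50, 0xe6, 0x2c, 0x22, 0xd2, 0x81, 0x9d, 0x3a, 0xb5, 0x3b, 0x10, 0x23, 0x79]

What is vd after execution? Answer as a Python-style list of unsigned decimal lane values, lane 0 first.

lanes per group: 256·2/32 = 16
vl ← min(60, 16) = 16
  i=0: add(0x92,0x47) → 217
  i=1: add(0x9d,0x93) → 304
  i=2: add(0x80,0x8c) → 268
  i=3: add(0x75,0x50) → 197
  i=4: add(0xc0,0xe6) → 422
  i=5: add(0xbe,0x2c) → 234
  i=6: add(0xb1,0x22) → 211
  i=7: add(0x1c,0xd2) → 238
  i=8: add(0xe6,0x81) → 359
  i=9: add(0x0d,0x9d) → 170
  i=10: add(0xe0,0x3a) → 282
  i=11: add(0xa3,0xb5) → 344
  i=12: add(0xe6,0x3b) → 289
  i=13: add(0x6b,0x10) → 123
  i=14: add(0x14,0x23) → 55
  i=15: add(0xbb,0x79) → 308

vd = [217, 304, 268, 197, 422, 234, 211, 238, 359, 170, 282, 344, 289, 123, 55, 308]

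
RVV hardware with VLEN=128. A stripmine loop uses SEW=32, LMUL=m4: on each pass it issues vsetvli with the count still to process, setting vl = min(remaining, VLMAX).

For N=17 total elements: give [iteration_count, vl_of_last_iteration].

[iterations, last_vl] = [2, 1]

lanes per group: 128·4/32 = 16
N=17: ⌈17/16⌉ = 2 iters; last vl = 17 − 1×16 = 1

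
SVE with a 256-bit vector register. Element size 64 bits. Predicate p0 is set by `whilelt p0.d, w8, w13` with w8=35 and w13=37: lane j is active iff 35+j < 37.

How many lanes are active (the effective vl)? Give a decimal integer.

vl = 2

register lanes = 256/64 = 4
active while 35+j < 37, i.e. j ∈ [0,2) capped at 4 ⇒ 2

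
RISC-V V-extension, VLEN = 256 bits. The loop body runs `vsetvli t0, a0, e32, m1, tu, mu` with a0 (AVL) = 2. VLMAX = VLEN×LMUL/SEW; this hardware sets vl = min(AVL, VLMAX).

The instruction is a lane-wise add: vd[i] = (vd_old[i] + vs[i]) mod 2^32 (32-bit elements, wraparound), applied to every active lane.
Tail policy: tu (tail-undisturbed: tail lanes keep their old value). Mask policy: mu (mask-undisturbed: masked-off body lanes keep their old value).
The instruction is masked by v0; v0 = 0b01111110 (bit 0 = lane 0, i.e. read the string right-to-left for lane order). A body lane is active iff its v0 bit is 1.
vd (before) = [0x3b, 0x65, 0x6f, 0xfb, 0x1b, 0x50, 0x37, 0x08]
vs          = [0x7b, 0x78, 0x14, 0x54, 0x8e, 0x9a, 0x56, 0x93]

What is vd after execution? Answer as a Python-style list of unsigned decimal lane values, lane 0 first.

VLMAX = VLEN×LMUL/SEW = 256×1/32 = 8
AVL=2 ≤ VLMAX=8, so vl = 2
[0] mask-off/keep = 0x3b
[1] add(0x65,0x78) = 0xdd
[2] tail/keep = 0x6f
[3] tail/keep = 0xfb
[4] tail/keep = 0x1b
[5] tail/keep = 0x50
[6] tail/keep = 0x37
[7] tail/keep = 0x08

vd = [59, 221, 111, 251, 27, 80, 55, 8]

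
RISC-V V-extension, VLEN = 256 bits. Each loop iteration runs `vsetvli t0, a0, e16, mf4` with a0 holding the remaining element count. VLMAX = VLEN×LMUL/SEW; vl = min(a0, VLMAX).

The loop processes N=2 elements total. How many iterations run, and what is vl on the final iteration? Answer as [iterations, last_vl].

[iterations, last_vl] = [1, 2]

VLMAX = (256 × 1/4) / 16 = 4 lanes
iterations = ceil(2/4) = 1; final-pass vl = 2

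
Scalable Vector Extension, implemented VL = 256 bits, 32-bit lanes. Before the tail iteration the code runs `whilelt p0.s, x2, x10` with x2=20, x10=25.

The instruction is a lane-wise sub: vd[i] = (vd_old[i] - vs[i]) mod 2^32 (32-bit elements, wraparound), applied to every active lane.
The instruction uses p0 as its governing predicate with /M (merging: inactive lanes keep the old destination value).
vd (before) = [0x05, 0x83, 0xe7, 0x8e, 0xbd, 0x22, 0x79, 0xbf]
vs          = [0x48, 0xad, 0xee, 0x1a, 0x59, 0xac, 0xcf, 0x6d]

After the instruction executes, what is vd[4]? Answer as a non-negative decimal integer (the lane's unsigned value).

vd[4] = 100

lane count: 256 div 32 = 8
p0[j] = (20+j < 25); true for j=0..4 → 5 lanes set
  i=0: sub(0x05,0x48) → 4294967229
  i=1: sub(0x83,0xad) → 4294967254
  i=2: sub(0xe7,0xee) → 4294967289
  i=3: sub(0x8e,0x1a) → 116
  i=4: sub(0xbd,0x59) → 100
  i=5: tail/keep → 34
  i=6: tail/keep → 121
  i=7: tail/keep → 191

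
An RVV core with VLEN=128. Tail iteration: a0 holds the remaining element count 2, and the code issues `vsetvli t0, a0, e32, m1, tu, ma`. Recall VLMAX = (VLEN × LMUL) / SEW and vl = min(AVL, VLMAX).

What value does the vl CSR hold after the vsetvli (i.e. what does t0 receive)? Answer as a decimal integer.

lanes per group: 128·1/32 = 4
vl ← min(2, 4) = 2

vl = 2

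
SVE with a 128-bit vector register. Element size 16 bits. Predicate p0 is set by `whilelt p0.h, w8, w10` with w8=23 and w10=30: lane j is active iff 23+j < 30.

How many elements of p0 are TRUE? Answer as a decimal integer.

vl = 7

128-bit reg / 16-bit elem → 8 lanes
whilelt: lane j active iff 23+j < 30 → j < 7 → 7 active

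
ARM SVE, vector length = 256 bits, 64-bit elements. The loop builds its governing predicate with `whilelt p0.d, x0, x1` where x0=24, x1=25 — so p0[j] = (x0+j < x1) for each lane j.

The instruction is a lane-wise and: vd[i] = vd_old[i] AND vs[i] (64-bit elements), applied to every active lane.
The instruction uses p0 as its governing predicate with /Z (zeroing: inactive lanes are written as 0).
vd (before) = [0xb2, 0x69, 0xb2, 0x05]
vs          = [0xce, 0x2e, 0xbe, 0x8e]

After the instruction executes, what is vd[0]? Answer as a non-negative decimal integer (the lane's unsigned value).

register lanes = 256/64 = 4
p0[j] = (24+j < 25); true for j=0..0 → 1 lanes set
[0] and(0xb2,0xce) = 0x82
[1] tail/zero = 0x00
[2] tail/zero = 0x00
[3] tail/zero = 0x00

vd[0] = 130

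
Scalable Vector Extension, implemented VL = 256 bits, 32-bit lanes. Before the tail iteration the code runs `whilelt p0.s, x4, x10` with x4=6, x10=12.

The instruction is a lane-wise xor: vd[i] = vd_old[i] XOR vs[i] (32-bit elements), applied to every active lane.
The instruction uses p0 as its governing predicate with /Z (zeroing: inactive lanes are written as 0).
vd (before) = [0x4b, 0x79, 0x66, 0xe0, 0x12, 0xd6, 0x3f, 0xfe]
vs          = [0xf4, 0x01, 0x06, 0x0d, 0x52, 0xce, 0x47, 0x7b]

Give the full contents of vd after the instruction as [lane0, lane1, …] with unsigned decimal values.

vd = [191, 120, 96, 237, 64, 24, 0, 0]

256-bit reg / 32-bit elem → 8 lanes
p0[j] = (6+j < 12); true for j=0..5 → 6 lanes set
vd[0] xor(0x4b,0xf4) -> 0xbf
vd[1] xor(0x79,0x01) -> 0x78
vd[2] xor(0x66,0x06) -> 0x60
vd[3] xor(0xe0,0x0d) -> 0xed
vd[4] xor(0x12,0x52) -> 0x40
vd[5] xor(0xd6,0xce) -> 0x18
vd[6] tail/zero -> 0x00
vd[7] tail/zero -> 0x00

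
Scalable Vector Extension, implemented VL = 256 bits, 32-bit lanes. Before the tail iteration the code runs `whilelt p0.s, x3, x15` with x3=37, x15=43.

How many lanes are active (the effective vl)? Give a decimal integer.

256-bit reg / 32-bit elem → 8 lanes
active while 37+j < 43, i.e. j ∈ [0,6) capped at 8 ⇒ 6

vl = 6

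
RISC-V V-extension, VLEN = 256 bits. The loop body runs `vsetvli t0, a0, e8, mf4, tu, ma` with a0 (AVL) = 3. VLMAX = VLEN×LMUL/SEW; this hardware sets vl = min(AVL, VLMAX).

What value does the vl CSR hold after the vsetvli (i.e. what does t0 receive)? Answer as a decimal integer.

vl = 3

VLMAX = (256 × 1/4) / 8 = 8 lanes
vl ← min(3, 8) = 3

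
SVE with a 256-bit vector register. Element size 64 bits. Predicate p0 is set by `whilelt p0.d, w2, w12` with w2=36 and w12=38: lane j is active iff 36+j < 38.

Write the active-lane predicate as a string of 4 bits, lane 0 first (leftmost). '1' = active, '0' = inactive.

predicate = 1100

register lanes = 256/64 = 4
active while 36+j < 38, i.e. j ∈ [0,2) capped at 4 ⇒ 2
bits (lane 0 leftmost): 1100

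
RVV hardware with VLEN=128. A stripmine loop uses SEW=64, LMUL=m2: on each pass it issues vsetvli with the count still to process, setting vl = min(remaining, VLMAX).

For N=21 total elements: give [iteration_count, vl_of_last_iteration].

[iterations, last_vl] = [6, 1]

VLMAX = VLEN×LMUL/SEW = 128×2/64 = 4
21 elements at 4/iter → 6 passes, remainder 1 on the last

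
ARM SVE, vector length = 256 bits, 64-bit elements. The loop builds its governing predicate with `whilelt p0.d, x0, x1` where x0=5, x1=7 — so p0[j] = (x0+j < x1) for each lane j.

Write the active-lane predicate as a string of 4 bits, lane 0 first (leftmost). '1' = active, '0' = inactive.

256-bit reg / 64-bit elem → 4 lanes
active while 5+j < 7, i.e. j ∈ [0,2) capped at 4 ⇒ 2
bits (lane 0 leftmost): 1100

predicate = 1100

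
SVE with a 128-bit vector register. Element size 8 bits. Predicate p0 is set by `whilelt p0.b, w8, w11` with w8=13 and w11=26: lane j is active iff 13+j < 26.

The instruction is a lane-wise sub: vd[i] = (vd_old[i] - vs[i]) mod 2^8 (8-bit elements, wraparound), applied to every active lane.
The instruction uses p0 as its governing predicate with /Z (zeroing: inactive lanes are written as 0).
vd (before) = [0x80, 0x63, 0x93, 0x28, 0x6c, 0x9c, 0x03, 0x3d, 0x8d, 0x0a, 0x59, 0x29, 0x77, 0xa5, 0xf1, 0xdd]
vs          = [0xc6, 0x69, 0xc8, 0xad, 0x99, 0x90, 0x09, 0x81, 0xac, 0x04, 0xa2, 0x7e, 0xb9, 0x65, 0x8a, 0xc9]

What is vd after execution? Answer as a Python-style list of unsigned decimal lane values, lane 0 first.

128-bit reg / 8-bit elem → 16 lanes
active while 13+j < 26, i.e. j ∈ [0,13) capped at 16 ⇒ 13
  i=0: sub(0x80,0xc6) → 186
  i=1: sub(0x63,0x69) → 250
  i=2: sub(0x93,0xc8) → 203
  i=3: sub(0x28,0xad) → 123
  i=4: sub(0x6c,0x99) → 211
  i=5: sub(0x9c,0x90) → 12
  i=6: sub(0x03,0x09) → 250
  i=7: sub(0x3d,0x81) → 188
  i=8: sub(0x8d,0xac) → 225
  i=9: sub(0x0a,0x04) → 6
  i=10: sub(0x59,0xa2) → 183
  i=11: sub(0x29,0x7e) → 171
  i=12: sub(0x77,0xb9) → 190
  i=13: tail/zero → 0
  i=14: tail/zero → 0
  i=15: tail/zero → 0

vd = [186, 250, 203, 123, 211, 12, 250, 188, 225, 6, 183, 171, 190, 0, 0, 0]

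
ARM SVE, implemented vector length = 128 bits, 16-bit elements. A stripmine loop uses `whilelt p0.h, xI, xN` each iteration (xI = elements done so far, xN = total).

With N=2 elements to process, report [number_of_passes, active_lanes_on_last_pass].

128-bit reg / 16-bit elem → 8 lanes
2 elements at 8/iter → 1 passes, remainder 2 on the last

[iterations, last_vl] = [1, 2]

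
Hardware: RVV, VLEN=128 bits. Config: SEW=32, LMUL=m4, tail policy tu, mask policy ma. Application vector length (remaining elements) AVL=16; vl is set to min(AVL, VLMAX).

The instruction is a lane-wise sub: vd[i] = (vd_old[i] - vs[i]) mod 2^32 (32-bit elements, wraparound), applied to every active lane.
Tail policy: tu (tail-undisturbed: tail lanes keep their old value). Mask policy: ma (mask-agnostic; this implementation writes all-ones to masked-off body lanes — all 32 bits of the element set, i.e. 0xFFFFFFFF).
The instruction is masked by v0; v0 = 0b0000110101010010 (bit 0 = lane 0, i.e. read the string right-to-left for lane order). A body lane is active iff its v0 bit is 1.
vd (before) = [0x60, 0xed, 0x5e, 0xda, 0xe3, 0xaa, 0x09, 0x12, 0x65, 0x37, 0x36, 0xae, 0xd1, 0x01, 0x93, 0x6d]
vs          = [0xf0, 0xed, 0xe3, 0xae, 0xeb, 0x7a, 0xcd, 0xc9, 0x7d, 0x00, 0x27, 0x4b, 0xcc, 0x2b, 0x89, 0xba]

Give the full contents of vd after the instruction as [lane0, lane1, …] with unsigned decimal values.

vd = [4294967295, 0, 4294967295, 4294967295, 4294967288, 4294967295, 4294967100, 4294967295, 4294967272, 4294967295, 15, 99, 4294967295, 4294967295, 4294967295, 4294967295]

VLMAX = (128 × 4) / 32 = 16 lanes
vl ← min(16, 16) = 16
[0] mask-off/ones = 0xffffffff
[1] sub(0xed,0xed) = 0x00
[2] mask-off/ones = 0xffffffff
[3] mask-off/ones = 0xffffffff
[4] sub(0xe3,0xeb) = 0xfffffff8
[5] mask-off/ones = 0xffffffff
[6] sub(0x09,0xcd) = 0xffffff3c
[7] mask-off/ones = 0xffffffff
[8] sub(0x65,0x7d) = 0xffffffe8
[9] mask-off/ones = 0xffffffff
[10] sub(0x36,0x27) = 0x0f
[11] sub(0xae,0x4b) = 0x63
[12] mask-off/ones = 0xffffffff
[13] mask-off/ones = 0xffffffff
[14] mask-off/ones = 0xffffffff
[15] mask-off/ones = 0xffffffff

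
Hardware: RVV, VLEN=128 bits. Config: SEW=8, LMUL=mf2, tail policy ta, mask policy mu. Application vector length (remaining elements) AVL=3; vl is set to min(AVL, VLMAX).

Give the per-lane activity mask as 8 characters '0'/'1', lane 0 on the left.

predicate = 11100000

VLMAX = (128 × 1/2) / 8 = 8 lanes
vl = min(AVL, VLMAX) = min(3, 8) = 3
bits (lane 0 leftmost): 11100000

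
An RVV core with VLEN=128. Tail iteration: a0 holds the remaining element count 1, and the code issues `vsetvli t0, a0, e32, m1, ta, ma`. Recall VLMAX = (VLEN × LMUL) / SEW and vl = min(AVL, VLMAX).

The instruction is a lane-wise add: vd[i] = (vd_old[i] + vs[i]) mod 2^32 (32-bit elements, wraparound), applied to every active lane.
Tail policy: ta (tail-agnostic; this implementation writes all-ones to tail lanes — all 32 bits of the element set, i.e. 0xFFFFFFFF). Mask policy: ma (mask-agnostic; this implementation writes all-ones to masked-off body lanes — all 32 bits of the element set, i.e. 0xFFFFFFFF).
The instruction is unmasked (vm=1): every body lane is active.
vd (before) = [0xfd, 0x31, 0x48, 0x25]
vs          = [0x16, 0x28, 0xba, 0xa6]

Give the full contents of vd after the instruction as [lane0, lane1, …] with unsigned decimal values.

VLMAX = (128 × 1) / 32 = 4 lanes
vl = min(AVL, VLMAX) = min(1, 4) = 1
vd[0] add(0xfd,0x16) -> 0x113
vd[1] tail/ones -> 0xffffffff
vd[2] tail/ones -> 0xffffffff
vd[3] tail/ones -> 0xffffffff

vd = [275, 4294967295, 4294967295, 4294967295]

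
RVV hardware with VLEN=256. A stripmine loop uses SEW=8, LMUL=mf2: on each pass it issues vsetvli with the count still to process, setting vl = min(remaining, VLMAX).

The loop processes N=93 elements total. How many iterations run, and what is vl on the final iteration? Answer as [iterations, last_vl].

lanes per group: 256·1/2/8 = 16
93 elements at 16/iter → 6 passes, remainder 13 on the last

[iterations, last_vl] = [6, 13]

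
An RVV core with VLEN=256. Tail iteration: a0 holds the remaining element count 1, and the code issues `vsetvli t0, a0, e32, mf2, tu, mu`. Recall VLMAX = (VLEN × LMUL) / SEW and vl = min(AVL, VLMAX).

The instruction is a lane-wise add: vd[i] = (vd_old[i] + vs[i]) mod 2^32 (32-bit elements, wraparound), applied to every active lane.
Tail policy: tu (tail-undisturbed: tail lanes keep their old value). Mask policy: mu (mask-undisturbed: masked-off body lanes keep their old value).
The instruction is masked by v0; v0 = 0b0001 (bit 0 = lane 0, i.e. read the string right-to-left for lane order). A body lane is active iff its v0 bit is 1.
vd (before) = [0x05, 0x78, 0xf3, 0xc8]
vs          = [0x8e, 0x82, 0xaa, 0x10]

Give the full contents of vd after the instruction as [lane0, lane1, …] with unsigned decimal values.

lanes per group: 256·1/2/32 = 4
AVL=1 ≤ VLMAX=4, so vl = 1
  i=0: add(0x05,0x8e) → 147
  i=1: tail/keep → 120
  i=2: tail/keep → 243
  i=3: tail/keep → 200

vd = [147, 120, 243, 200]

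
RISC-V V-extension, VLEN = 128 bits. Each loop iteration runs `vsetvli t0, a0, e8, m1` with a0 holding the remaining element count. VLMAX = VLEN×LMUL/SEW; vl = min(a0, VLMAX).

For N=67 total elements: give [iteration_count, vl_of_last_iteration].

[iterations, last_vl] = [5, 3]

lanes per group: 128·1/8 = 16
iterations = ceil(67/16) = 5; final-pass vl = 3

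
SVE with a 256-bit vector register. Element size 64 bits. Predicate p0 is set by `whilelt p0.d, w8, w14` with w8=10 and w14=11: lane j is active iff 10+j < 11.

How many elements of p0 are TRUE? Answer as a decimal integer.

vl = 1

register lanes = 256/64 = 4
active while 10+j < 11, i.e. j ∈ [0,1) capped at 4 ⇒ 1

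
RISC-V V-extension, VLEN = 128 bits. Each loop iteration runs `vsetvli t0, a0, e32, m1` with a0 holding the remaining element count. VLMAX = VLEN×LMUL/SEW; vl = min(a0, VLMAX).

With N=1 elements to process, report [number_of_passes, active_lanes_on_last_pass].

[iterations, last_vl] = [1, 1]

lanes per group: 128·1/32 = 4
iterations = ceil(1/4) = 1; final-pass vl = 1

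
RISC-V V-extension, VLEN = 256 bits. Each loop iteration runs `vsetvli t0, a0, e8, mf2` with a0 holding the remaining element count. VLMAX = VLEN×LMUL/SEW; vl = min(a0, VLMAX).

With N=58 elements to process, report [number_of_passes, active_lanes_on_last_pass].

[iterations, last_vl] = [4, 10]

lanes per group: 256·1/2/8 = 16
iterations = ceil(58/16) = 4; final-pass vl = 10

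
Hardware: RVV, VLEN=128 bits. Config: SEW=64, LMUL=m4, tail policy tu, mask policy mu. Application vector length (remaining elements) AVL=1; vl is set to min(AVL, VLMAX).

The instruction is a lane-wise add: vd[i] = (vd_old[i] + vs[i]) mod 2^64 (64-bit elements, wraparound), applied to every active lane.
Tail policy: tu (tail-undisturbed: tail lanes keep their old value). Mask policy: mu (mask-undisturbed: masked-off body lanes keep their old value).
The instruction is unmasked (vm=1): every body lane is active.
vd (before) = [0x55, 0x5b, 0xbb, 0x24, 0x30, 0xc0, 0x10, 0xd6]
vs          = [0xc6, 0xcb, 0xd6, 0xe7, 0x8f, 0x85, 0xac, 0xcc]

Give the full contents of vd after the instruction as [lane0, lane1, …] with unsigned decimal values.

VLMAX = (128 × 4) / 64 = 8 lanes
vl = min(AVL, VLMAX) = min(1, 8) = 1
lane  0: add(0x55,0xc6) ⇒ 0x11b
lane  1: tail/keep ⇒ 0x5b
lane  2: tail/keep ⇒ 0xbb
lane  3: tail/keep ⇒ 0x24
lane  4: tail/keep ⇒ 0x30
lane  5: tail/keep ⇒ 0xc0
lane  6: tail/keep ⇒ 0x10
lane  7: tail/keep ⇒ 0xd6

vd = [283, 91, 187, 36, 48, 192, 16, 214]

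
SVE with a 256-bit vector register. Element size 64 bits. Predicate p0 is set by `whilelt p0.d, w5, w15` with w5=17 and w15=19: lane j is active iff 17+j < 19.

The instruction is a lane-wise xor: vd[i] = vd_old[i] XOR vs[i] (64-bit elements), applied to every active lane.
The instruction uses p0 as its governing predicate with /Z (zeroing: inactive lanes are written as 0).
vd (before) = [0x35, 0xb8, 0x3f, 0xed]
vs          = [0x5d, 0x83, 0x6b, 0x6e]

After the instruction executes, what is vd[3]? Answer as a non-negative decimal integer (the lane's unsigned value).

lane count: 256 div 64 = 4
p0[j] = (17+j < 19); true for j=0..1 → 2 lanes set
[0] xor(0x35,0x5d) = 0x68
[1] xor(0xb8,0x83) = 0x3b
[2] tail/zero = 0x00
[3] tail/zero = 0x00

vd[3] = 0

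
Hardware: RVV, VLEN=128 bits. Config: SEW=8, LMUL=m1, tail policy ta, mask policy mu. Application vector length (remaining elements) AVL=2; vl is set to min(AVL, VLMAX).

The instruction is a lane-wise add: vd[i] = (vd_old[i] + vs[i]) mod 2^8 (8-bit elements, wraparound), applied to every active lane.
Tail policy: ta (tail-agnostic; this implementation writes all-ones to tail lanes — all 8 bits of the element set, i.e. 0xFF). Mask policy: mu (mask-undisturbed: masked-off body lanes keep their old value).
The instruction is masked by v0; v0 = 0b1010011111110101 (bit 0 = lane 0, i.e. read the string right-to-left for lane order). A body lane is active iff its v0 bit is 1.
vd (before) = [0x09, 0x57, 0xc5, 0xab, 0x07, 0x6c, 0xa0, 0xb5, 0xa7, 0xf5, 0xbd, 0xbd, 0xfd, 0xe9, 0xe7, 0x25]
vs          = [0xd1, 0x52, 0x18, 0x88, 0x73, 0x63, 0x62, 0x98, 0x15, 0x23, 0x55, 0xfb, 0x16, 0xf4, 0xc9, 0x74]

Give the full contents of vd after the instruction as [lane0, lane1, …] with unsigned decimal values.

VLMAX = VLEN×LMUL/SEW = 128×1/8 = 16
vl = min(AVL, VLMAX) = min(2, 16) = 2
[0] add(0x09,0xd1) = 0xda
[1] mask-off/keep = 0x57
[2] tail/ones = 0xff
[3] tail/ones = 0xff
[4] tail/ones = 0xff
[5] tail/ones = 0xff
[6] tail/ones = 0xff
[7] tail/ones = 0xff
[8] tail/ones = 0xff
[9] tail/ones = 0xff
[10] tail/ones = 0xff
[11] tail/ones = 0xff
[12] tail/ones = 0xff
[13] tail/ones = 0xff
[14] tail/ones = 0xff
[15] tail/ones = 0xff

vd = [218, 87, 255, 255, 255, 255, 255, 255, 255, 255, 255, 255, 255, 255, 255, 255]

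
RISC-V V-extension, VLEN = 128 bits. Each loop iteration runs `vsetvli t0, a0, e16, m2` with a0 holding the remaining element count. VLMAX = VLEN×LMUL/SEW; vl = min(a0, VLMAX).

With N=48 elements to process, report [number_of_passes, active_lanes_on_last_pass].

lanes per group: 128·2/16 = 16
iterations = ceil(48/16) = 3; final-pass vl = 16

[iterations, last_vl] = [3, 16]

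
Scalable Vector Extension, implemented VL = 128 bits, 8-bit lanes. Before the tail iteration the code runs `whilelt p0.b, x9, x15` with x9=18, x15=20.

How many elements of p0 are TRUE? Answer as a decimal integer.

vl = 2

128-bit reg / 8-bit elem → 16 lanes
p0[j] = (18+j < 20); true for j=0..1 → 2 lanes set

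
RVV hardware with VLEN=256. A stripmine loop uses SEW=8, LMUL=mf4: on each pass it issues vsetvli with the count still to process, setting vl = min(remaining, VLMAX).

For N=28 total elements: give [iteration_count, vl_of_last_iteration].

lanes per group: 256·1/4/8 = 8
28 elements at 8/iter → 4 passes, remainder 4 on the last

[iterations, last_vl] = [4, 4]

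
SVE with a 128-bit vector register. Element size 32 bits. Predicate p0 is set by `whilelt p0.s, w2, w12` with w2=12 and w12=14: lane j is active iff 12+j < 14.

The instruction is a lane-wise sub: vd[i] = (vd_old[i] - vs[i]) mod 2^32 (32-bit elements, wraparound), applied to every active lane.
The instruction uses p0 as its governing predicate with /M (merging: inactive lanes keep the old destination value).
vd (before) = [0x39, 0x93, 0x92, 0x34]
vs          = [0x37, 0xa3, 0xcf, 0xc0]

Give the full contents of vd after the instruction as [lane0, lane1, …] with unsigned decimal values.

lane count: 128 div 32 = 4
active while 12+j < 14, i.e. j ∈ [0,2) capped at 4 ⇒ 2
lane  0: sub(0x39,0x37) ⇒ 0x02
lane  1: sub(0x93,0xa3) ⇒ 0xfffffff0
lane  2: tail/keep ⇒ 0x92
lane  3: tail/keep ⇒ 0x34

vd = [2, 4294967280, 146, 52]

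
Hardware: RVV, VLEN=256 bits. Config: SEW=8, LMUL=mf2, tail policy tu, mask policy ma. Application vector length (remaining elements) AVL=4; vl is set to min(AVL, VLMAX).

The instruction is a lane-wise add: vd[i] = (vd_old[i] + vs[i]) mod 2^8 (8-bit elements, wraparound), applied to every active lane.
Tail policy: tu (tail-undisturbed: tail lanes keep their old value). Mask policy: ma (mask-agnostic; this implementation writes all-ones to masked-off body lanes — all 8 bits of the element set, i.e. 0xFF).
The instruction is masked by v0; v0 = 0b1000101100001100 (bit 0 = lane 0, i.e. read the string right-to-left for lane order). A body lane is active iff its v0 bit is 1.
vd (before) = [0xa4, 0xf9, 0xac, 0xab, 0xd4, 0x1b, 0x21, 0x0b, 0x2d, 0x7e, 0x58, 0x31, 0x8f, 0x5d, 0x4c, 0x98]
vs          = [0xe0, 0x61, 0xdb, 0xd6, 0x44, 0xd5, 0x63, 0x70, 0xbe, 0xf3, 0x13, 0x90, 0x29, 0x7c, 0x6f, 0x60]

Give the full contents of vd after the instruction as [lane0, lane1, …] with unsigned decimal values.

VLMAX = VLEN×LMUL/SEW = 256×1/2/8 = 16
vl ← min(4, 16) = 4
lane  0: mask-off/ones ⇒ 0xff
lane  1: mask-off/ones ⇒ 0xff
lane  2: add(0xac,0xdb) ⇒ 0x87
lane  3: add(0xab,0xd6) ⇒ 0x81
lane  4: tail/keep ⇒ 0xd4
lane  5: tail/keep ⇒ 0x1b
lane  6: tail/keep ⇒ 0x21
lane  7: tail/keep ⇒ 0x0b
lane  8: tail/keep ⇒ 0x2d
lane  9: tail/keep ⇒ 0x7e
lane 10: tail/keep ⇒ 0x58
lane 11: tail/keep ⇒ 0x31
lane 12: tail/keep ⇒ 0x8f
lane 13: tail/keep ⇒ 0x5d
lane 14: tail/keep ⇒ 0x4c
lane 15: tail/keep ⇒ 0x98

vd = [255, 255, 135, 129, 212, 27, 33, 11, 45, 126, 88, 49, 143, 93, 76, 152]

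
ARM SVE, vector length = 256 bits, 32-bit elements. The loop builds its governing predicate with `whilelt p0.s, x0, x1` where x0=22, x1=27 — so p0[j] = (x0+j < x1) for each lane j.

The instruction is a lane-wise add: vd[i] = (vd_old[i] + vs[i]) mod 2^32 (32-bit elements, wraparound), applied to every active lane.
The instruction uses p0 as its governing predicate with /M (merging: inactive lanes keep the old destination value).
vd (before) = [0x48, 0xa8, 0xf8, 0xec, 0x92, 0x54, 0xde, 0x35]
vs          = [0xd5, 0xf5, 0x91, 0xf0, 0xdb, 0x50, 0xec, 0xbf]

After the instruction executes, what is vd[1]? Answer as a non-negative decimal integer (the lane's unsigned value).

256-bit reg / 32-bit elem → 8 lanes
p0[j] = (22+j < 27); true for j=0..4 → 5 lanes set
vd[0] add(0x48,0xd5) -> 0x11d
vd[1] add(0xa8,0xf5) -> 0x19d
vd[2] add(0xf8,0x91) -> 0x189
vd[3] add(0xec,0xf0) -> 0x1dc
vd[4] add(0x92,0xdb) -> 0x16d
vd[5] tail/keep -> 0x54
vd[6] tail/keep -> 0xde
vd[7] tail/keep -> 0x35

vd[1] = 413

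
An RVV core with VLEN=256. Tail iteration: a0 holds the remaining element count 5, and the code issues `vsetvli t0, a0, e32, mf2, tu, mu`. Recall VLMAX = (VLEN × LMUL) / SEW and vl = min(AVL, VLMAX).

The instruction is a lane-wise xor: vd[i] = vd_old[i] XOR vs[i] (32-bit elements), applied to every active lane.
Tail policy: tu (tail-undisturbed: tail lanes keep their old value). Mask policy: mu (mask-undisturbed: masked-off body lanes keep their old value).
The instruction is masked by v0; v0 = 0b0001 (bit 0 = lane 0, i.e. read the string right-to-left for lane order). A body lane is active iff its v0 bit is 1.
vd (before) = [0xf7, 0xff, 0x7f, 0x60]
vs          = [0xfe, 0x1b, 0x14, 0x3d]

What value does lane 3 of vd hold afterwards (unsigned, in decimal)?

vd[3] = 96

VLMAX = (256 × 1/2) / 32 = 4 lanes
vl ← min(5, 4) = 4
  i=0: xor(0xf7,0xfe) → 9
  i=1: mask-off/keep → 255
  i=2: mask-off/keep → 127
  i=3: mask-off/keep → 96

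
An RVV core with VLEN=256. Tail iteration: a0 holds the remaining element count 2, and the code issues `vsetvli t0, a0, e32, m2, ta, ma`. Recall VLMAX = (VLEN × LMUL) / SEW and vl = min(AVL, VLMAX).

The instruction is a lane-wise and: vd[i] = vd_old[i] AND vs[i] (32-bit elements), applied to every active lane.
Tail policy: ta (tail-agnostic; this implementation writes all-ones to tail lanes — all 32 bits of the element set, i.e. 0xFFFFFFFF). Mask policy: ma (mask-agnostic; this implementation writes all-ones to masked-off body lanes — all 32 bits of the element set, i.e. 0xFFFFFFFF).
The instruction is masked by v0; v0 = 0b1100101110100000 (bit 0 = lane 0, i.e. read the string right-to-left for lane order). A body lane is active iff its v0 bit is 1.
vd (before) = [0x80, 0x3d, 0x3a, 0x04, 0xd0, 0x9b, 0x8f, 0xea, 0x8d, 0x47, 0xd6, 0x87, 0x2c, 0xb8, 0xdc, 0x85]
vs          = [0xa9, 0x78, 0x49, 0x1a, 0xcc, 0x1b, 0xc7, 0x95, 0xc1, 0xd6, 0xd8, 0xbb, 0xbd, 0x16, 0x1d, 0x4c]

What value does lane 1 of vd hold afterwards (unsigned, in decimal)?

VLMAX = VLEN×LMUL/SEW = 256×2/32 = 16
vl ← min(2, 16) = 2
[0] mask-off/ones = 0xffffffff
[1] mask-off/ones = 0xffffffff
[2] tail/ones = 0xffffffff
[3] tail/ones = 0xffffffff
[4] tail/ones = 0xffffffff
[5] tail/ones = 0xffffffff
[6] tail/ones = 0xffffffff
[7] tail/ones = 0xffffffff
[8] tail/ones = 0xffffffff
[9] tail/ones = 0xffffffff
[10] tail/ones = 0xffffffff
[11] tail/ones = 0xffffffff
[12] tail/ones = 0xffffffff
[13] tail/ones = 0xffffffff
[14] tail/ones = 0xffffffff
[15] tail/ones = 0xffffffff

vd[1] = 4294967295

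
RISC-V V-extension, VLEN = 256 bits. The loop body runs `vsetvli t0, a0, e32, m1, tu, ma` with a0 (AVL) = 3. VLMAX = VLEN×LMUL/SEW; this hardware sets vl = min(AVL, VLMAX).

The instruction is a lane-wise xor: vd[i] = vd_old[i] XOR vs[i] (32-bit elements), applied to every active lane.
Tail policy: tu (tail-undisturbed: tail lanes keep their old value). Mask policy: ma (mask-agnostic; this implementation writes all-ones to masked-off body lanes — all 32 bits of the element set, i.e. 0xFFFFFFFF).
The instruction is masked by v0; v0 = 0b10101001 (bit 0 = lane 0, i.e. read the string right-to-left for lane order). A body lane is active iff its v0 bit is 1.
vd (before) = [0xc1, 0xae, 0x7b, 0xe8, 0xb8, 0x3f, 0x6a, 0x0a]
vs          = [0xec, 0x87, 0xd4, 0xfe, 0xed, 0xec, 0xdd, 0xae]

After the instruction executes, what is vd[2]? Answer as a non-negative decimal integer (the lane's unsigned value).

vd[2] = 4294967295

VLMAX = VLEN×LMUL/SEW = 256×1/32 = 8
AVL=3 ≤ VLMAX=8, so vl = 3
lane  0: xor(0xc1,0xec) ⇒ 0x2d
lane  1: mask-off/ones ⇒ 0xffffffff
lane  2: mask-off/ones ⇒ 0xffffffff
lane  3: tail/keep ⇒ 0xe8
lane  4: tail/keep ⇒ 0xb8
lane  5: tail/keep ⇒ 0x3f
lane  6: tail/keep ⇒ 0x6a
lane  7: tail/keep ⇒ 0x0a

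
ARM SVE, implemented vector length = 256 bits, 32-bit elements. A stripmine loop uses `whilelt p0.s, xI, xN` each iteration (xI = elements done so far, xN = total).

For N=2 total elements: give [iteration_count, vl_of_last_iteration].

[iterations, last_vl] = [1, 2]

lane count: 256 div 32 = 8
N=2: ⌈2/8⌉ = 1 iters; last vl = 2 − 0×8 = 2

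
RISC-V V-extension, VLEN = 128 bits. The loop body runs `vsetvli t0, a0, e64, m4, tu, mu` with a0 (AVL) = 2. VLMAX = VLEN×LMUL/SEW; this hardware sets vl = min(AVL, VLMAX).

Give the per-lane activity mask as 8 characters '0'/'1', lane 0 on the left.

lanes per group: 128·4/64 = 8
vl ← min(2, 8) = 2
bits (lane 0 leftmost): 11000000

predicate = 11000000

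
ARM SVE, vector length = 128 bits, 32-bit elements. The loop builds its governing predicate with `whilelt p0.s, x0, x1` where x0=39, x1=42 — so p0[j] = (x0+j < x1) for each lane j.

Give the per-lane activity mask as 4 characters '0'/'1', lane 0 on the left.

predicate = 1110

register lanes = 128/32 = 4
whilelt: lane j active iff 39+j < 42 → j < 3 → 3 active
bits (lane 0 leftmost): 1110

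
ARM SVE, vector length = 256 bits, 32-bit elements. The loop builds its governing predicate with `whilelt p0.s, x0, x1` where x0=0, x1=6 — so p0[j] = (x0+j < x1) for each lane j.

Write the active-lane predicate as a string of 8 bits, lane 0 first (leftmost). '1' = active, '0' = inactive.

predicate = 11111100

lane count: 256 div 32 = 8
active while 0+j < 6, i.e. j ∈ [0,6) capped at 8 ⇒ 6
bits (lane 0 leftmost): 11111100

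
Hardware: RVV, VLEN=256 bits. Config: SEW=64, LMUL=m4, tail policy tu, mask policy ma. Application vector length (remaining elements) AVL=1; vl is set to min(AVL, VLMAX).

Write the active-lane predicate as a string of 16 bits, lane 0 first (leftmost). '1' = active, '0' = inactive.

VLMAX = (256 × 4) / 64 = 16 lanes
vl = min(AVL, VLMAX) = min(1, 16) = 1
bits (lane 0 leftmost): 1000000000000000

predicate = 1000000000000000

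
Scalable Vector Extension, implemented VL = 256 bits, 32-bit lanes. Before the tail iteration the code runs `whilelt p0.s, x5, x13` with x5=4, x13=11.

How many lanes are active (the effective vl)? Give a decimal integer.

vl = 7

lane count: 256 div 32 = 8
p0[j] = (4+j < 11); true for j=0..6 → 7 lanes set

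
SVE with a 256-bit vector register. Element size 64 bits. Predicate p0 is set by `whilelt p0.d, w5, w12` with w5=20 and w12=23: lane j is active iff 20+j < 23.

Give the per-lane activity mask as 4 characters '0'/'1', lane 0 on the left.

lane count: 256 div 64 = 4
whilelt: lane j active iff 20+j < 23 → j < 3 → 3 active
bits (lane 0 leftmost): 1110

predicate = 1110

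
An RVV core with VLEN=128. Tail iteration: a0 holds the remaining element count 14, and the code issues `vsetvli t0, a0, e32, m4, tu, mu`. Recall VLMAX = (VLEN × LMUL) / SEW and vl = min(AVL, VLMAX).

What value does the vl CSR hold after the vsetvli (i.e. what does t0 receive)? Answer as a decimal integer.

vl = 14

VLMAX = VLEN×LMUL/SEW = 128×4/32 = 16
vl = min(AVL, VLMAX) = min(14, 16) = 14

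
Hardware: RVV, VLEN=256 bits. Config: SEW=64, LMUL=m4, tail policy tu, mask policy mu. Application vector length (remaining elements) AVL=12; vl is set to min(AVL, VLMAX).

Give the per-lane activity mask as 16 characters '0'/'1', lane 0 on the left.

VLMAX = (256 × 4) / 64 = 16 lanes
vl = min(AVL, VLMAX) = min(12, 16) = 12
bits (lane 0 leftmost): 1111111111110000

predicate = 1111111111110000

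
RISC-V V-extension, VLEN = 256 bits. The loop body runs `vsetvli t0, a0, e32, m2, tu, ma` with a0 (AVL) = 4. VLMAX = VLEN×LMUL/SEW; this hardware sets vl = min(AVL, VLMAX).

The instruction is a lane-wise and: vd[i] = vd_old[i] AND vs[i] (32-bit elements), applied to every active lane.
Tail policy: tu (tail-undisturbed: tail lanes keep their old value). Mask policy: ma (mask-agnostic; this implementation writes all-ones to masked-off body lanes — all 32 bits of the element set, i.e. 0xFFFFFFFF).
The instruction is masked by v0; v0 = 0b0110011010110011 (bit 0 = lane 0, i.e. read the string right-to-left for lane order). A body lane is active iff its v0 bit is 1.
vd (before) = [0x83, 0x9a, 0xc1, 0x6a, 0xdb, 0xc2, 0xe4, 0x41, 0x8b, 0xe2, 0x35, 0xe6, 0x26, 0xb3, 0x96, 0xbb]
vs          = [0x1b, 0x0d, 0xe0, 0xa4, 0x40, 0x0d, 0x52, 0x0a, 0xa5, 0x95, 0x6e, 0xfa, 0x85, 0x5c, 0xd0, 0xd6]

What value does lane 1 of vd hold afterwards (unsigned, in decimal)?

lanes per group: 256·2/32 = 16
vl = min(AVL, VLMAX) = min(4, 16) = 4
[0] and(0x83,0x1b) = 0x03
[1] and(0x9a,0x0d) = 0x08
[2] mask-off/ones = 0xffffffff
[3] mask-off/ones = 0xffffffff
[4] tail/keep = 0xdb
[5] tail/keep = 0xc2
[6] tail/keep = 0xe4
[7] tail/keep = 0x41
[8] tail/keep = 0x8b
[9] tail/keep = 0xe2
[10] tail/keep = 0x35
[11] tail/keep = 0xe6
[12] tail/keep = 0x26
[13] tail/keep = 0xb3
[14] tail/keep = 0x96
[15] tail/keep = 0xbb

vd[1] = 8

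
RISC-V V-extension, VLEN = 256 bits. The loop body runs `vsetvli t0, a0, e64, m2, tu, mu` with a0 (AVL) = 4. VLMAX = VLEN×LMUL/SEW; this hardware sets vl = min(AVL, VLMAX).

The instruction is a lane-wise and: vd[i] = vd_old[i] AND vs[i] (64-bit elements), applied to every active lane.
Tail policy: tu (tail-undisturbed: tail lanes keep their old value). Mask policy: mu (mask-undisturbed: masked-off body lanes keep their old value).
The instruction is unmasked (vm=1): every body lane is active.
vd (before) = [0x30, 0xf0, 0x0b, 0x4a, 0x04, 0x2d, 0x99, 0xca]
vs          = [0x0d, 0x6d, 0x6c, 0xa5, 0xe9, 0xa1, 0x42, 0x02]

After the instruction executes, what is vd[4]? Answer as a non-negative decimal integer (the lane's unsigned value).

VLMAX = (256 × 2) / 64 = 8 lanes
vl = min(AVL, VLMAX) = min(4, 8) = 4
  i=0: and(0x30,0x0d) → 0
  i=1: and(0xf0,0x6d) → 96
  i=2: and(0x0b,0x6c) → 8
  i=3: and(0x4a,0xa5) → 0
  i=4: tail/keep → 4
  i=5: tail/keep → 45
  i=6: tail/keep → 153
  i=7: tail/keep → 202

vd[4] = 4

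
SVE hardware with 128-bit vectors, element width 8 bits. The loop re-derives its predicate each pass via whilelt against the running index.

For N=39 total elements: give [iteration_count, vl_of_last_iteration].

lane count: 128 div 8 = 16
iterations = ceil(39/16) = 3; final-pass vl = 7

[iterations, last_vl] = [3, 7]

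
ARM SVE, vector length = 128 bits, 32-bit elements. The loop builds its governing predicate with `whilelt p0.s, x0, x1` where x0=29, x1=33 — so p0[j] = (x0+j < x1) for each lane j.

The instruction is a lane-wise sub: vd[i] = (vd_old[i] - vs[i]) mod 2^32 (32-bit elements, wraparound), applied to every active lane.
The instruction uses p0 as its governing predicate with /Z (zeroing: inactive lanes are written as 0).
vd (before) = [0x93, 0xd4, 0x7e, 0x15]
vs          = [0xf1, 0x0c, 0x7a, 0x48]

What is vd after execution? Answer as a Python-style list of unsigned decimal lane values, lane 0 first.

register lanes = 128/32 = 4
whilelt: lane j active iff 29+j < 33 → j < 4 → 4 active
[0] sub(0x93,0xf1) = 0xffffffa2
[1] sub(0xd4,0x0c) = 0xc8
[2] sub(0x7e,0x7a) = 0x04
[3] sub(0x15,0x48) = 0xffffffcd

vd = [4294967202, 200, 4, 4294967245]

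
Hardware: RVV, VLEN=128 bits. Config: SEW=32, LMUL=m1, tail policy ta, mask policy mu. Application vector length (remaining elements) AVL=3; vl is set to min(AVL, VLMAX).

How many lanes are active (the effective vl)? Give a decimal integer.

VLMAX = (128 × 1) / 32 = 4 lanes
vl ← min(3, 4) = 3

vl = 3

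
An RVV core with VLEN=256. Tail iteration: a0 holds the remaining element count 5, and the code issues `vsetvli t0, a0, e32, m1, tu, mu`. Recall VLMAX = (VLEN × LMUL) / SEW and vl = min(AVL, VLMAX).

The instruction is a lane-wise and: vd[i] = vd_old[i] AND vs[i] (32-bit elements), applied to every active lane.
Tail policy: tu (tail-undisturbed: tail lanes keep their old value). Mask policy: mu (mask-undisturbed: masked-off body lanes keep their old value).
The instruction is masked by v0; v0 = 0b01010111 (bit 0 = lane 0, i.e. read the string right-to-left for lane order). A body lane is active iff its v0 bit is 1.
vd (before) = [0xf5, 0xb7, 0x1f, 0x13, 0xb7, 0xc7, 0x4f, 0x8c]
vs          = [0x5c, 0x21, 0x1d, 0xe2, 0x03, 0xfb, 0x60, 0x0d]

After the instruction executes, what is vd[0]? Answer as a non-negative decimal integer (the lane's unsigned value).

vd[0] = 84

VLMAX = (256 × 1) / 32 = 8 lanes
vl = min(AVL, VLMAX) = min(5, 8) = 5
[0] and(0xf5,0x5c) = 0x54
[1] and(0xb7,0x21) = 0x21
[2] and(0x1f,0x1d) = 0x1d
[3] mask-off/keep = 0x13
[4] and(0xb7,0x03) = 0x03
[5] tail/keep = 0xc7
[6] tail/keep = 0x4f
[7] tail/keep = 0x8c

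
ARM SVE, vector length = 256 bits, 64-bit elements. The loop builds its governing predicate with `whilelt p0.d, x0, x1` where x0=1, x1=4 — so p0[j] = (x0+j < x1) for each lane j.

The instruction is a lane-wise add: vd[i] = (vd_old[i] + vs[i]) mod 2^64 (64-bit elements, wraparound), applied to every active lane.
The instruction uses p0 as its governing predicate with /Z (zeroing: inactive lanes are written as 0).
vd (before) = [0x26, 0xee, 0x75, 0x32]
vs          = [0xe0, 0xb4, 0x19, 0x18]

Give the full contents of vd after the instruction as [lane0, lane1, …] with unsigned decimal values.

vd = [262, 418, 142, 0]

register lanes = 256/64 = 4
whilelt: lane j active iff 1+j < 4 → j < 3 → 3 active
vd[0] add(0x26,0xe0) -> 0x106
vd[1] add(0xee,0xb4) -> 0x1a2
vd[2] add(0x75,0x19) -> 0x8e
vd[3] tail/zero -> 0x00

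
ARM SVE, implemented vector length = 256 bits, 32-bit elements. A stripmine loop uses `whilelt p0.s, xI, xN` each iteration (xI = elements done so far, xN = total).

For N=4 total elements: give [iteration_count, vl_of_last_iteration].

256-bit reg / 32-bit elem → 8 lanes
N=4: ⌈4/8⌉ = 1 iters; last vl = 4 − 0×8 = 4

[iterations, last_vl] = [1, 4]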